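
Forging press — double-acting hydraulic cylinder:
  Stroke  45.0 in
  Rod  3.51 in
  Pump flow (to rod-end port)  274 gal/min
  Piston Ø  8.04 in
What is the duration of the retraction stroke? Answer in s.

t ≈ 1.75 s

Rod-side annular area A_ann = π/4 × (8.04² − 3.51²) = 41.09 in^2
Swept volume V = A × L; t = V / Q = A·L / Q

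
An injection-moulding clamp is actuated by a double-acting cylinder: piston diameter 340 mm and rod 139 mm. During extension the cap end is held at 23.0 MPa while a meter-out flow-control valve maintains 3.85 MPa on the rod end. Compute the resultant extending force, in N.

F ≈ 1.80e6 N

Cap-side area A_cap = π/4 × (340 mm)² = 90790 mm^2
Rod-side annular area A_ann = π/4 × (340² − 139²) = 75620 mm^2
Net thrust = P_cap·A_cap − P_rod·A_ann = 2.088e6 N − 2.911e5 N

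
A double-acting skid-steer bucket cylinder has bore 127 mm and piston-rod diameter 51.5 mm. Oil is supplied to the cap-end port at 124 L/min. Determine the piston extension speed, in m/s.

v ≈ 0.163 m/s

Cap-side area A_cap = π/4 × (127 mm)² = 12670 mm^2
v = Q / A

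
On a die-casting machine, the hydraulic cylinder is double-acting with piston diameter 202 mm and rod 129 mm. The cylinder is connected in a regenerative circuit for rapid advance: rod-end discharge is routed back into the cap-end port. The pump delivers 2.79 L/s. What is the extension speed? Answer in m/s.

v ≈ 0.213 m/s

In regeneration the rod-end outflow joins the pump flow into the cap end, so the net volume the pump must supply per unit advance equals the rod cross-section area.
Rod cross-section A_rod = π/4 × (129 mm)² = 13070 mm^2
v = Q_pump / A_rod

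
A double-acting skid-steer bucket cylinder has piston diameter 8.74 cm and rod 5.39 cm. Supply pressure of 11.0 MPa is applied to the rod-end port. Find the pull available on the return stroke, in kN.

Rod-side annular area A_ann = π/4 × (8.74² − 5.39²) = 37.18 cm^2
On retraction the pressure acts on the annular area (bore minus rod).
F = P × A_ann

F ≈ 40.9 kN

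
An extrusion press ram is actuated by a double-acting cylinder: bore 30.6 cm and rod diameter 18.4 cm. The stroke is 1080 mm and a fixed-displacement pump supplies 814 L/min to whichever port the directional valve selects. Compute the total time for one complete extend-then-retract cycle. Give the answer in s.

t ≈ 9.59 s

Cap-side area A_cap = π/4 × (30.6 cm)² = 735.4 cm^2
Rod-side annular area A_ann = π/4 × (30.6² − 18.4²) = 469.5 cm^2
t_ext = A_cap·L/Q = 5.854 s
t_ret = A_ann·L/Q = 3.738 s
t_cycle = t_ext + t_ret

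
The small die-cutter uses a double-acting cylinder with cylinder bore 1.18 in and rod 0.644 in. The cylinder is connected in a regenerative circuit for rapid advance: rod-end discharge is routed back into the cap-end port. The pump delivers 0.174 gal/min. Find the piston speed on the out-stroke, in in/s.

In regeneration the rod-end outflow joins the pump flow into the cap end, so the net volume the pump must supply per unit advance equals the rod cross-section area.
Rod cross-section A_rod = π/4 × (0.644 in)² = 0.3257 in^2
v = Q_pump / A_rod

v ≈ 2.06 in/s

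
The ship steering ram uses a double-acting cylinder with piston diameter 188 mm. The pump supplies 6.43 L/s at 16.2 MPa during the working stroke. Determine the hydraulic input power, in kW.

Hydraulic power = P × Q

W ≈ 104 kW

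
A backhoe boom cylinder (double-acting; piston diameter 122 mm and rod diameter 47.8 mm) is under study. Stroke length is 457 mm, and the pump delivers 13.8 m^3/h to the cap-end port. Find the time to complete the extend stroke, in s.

t ≈ 1.39 s

Cap-side area A_cap = π/4 × (122 mm)² = 11690 mm^2
Swept volume V = A × L; t = V / Q = A·L / Q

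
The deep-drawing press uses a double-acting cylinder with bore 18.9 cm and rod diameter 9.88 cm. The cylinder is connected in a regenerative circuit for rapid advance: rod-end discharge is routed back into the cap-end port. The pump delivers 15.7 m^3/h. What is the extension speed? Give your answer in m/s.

In regeneration the rod-end outflow joins the pump flow into the cap end, so the net volume the pump must supply per unit advance equals the rod cross-section area.
Rod cross-section A_rod = π/4 × (9.88 cm)² = 76.67 cm^2
v = Q_pump / A_rod

v ≈ 0.569 m/s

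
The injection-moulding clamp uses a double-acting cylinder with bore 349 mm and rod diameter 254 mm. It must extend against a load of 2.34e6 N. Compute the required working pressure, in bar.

P ≈ 245 bar

Cap-side area A_cap = π/4 × (349 mm)² = 95660 mm^2
P = F / A = 2.34e6 N / A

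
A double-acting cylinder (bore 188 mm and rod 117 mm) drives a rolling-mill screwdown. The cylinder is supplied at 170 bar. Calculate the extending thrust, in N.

F ≈ 4.72e5 N

Cap-side area A_cap = π/4 × (188 mm)² = 27760 mm^2
F = P × A_cap = 170 bar × A_cap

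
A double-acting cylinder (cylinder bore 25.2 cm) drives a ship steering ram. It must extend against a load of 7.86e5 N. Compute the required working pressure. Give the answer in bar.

P ≈ 158 bar

Cap-side area A_cap = π/4 × (25.2 cm)² = 498.8 cm^2
P = F / A = 7.86e5 N / A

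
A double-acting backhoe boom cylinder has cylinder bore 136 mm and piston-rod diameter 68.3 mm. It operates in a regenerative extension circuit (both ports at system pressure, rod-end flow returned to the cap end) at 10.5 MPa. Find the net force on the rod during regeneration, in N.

F ≈ 38500 N

With equal pressure on both faces, forces on the annular region cancel; the net push is pressure × rod cross-section.
Rod cross-section A_rod = π/4 × (68.3 mm)² = 3664 mm^2
F = P × A_rod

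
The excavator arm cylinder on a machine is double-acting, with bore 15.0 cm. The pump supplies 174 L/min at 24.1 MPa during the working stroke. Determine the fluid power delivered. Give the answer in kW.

W ≈ 69.9 kW

Hydraulic power = P × Q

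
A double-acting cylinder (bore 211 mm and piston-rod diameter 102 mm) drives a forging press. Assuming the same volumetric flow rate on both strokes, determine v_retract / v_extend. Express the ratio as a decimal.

v_ret/v_ext ≈ 1.30

Cap-side area A_cap = π/4 × (211 mm)² = 34970 mm^2
Rod-side annular area A_ann = π/4 × (211² − 102²) = 26800 mm^2
For equal Q, v ∝ 1/A, so v_ret/v_ext = A_cap/A_ann.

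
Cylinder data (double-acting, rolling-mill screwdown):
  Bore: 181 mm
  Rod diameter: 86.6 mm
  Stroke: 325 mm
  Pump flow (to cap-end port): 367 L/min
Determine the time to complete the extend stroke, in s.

Cap-side area A_cap = π/4 × (181 mm)² = 25730 mm^2
Swept volume V = A × L; t = V / Q = A·L / Q

t ≈ 1.37 s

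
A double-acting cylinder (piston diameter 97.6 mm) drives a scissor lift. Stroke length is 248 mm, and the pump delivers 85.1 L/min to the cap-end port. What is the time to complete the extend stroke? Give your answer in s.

Cap-side area A_cap = π/4 × (97.6 mm)² = 7482 mm^2
Swept volume V = A × L; t = V / Q = A·L / Q

t ≈ 1.31 s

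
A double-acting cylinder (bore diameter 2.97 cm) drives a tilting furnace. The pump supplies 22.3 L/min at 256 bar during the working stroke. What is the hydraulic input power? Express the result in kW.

Hydraulic power = P × Q

W ≈ 9.51 kW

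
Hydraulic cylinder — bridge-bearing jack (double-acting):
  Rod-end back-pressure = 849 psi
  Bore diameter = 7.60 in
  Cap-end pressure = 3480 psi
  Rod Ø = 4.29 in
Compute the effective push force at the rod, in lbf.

F ≈ 1.32e5 lbf

Cap-side area A_cap = π/4 × (7.60 in)² = 45.36 in^2
Rod-side annular area A_ann = π/4 × (7.60² − 4.29²) = 30.91 in^2
Net thrust = P_cap·A_cap − P_rod·A_ann = 1.579e5 lbf − 26240 lbf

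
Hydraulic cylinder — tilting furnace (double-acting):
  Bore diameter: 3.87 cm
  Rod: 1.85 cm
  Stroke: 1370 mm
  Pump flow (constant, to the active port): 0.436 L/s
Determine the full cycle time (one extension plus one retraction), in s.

t ≈ 6.55 s

Cap-side area A_cap = π/4 × (3.87 cm)² = 11.76 cm^2
Rod-side annular area A_ann = π/4 × (3.87² − 1.85²) = 9.075 cm^2
t_ext = A_cap·L/Q = 3.696 s
t_ret = A_ann·L/Q = 2.851 s
t_cycle = t_ext + t_ret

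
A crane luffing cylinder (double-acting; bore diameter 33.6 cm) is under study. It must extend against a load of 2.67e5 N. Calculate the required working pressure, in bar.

Cap-side area A_cap = π/4 × (33.6 cm)² = 886.7 cm^2
P = F / A = 2.67e5 N / A

P ≈ 30.1 bar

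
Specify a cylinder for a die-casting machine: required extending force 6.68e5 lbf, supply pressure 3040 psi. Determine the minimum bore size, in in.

Extension force acts on the full piston face: F = P × (π/4)D².
D = √(4F / (πP)) = √(4 × 6.68e5 lbf / (π × 3040 psi))

D ≈ 16.7 in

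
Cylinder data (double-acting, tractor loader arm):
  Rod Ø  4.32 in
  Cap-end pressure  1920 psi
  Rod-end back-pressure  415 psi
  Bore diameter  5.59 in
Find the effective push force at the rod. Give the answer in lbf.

F ≈ 43000 lbf

Cap-side area A_cap = π/4 × (5.59 in)² = 24.54 in^2
Rod-side annular area A_ann = π/4 × (5.59² − 4.32²) = 9.885 in^2
Net thrust = P_cap·A_cap − P_rod·A_ann = 47120 lbf − 4102 lbf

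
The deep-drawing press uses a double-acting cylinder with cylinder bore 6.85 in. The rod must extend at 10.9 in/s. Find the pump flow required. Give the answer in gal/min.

Cap-side area A_cap = π/4 × (6.85 in)² = 36.85 in^2
Q = A × v

Q ≈ 104 gal/min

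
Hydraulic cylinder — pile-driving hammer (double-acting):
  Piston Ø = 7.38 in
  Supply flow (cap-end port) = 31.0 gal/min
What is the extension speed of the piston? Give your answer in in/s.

Cap-side area A_cap = π/4 × (7.38 in)² = 42.78 in^2
v = Q / A

v ≈ 2.79 in/s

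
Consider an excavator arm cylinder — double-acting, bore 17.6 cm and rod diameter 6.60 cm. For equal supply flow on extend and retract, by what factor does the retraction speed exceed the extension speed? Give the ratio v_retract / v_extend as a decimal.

Cap-side area A_cap = π/4 × (17.6 cm)² = 243.3 cm^2
Rod-side annular area A_ann = π/4 × (17.6² − 6.60²) = 209.1 cm^2
For equal Q, v ∝ 1/A, so v_ret/v_ext = A_cap/A_ann.

v_ret/v_ext ≈ 1.16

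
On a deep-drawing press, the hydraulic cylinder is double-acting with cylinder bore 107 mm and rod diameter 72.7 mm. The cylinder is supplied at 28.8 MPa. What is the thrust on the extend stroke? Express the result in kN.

Cap-side area A_cap = π/4 × (107 mm)² = 8992 mm^2
F = P × A_cap = 28.8 MPa × A_cap

F ≈ 259 kN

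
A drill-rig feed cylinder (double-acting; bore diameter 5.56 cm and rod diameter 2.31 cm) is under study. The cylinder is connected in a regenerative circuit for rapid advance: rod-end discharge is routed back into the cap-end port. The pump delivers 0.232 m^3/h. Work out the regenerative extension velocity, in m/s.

In regeneration the rod-end outflow joins the pump flow into the cap end, so the net volume the pump must supply per unit advance equals the rod cross-section area.
Rod cross-section A_rod = π/4 × (2.31 cm)² = 4.191 cm^2
v = Q_pump / A_rod

v ≈ 0.154 m/s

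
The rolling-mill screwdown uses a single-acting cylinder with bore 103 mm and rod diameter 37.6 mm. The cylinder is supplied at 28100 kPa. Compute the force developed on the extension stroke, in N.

F ≈ 2.34e5 N

Cap-side area A_cap = π/4 × (103 mm)² = 8332 mm^2
F = P × A_cap = 28100 kPa × A_cap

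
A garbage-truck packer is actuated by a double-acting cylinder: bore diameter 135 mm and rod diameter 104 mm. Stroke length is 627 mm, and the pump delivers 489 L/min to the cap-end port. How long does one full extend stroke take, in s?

Cap-side area A_cap = π/4 × (135 mm)² = 14310 mm^2
Swept volume V = A × L; t = V / Q = A·L / Q

t ≈ 1.10 s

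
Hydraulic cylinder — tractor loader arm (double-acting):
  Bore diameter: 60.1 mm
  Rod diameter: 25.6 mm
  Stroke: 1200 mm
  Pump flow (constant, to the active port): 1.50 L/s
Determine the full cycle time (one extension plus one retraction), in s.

Cap-side area A_cap = π/4 × (60.1 mm)² = 2837 mm^2
Rod-side annular area A_ann = π/4 × (60.1² − 25.6²) = 2322 mm^2
t_ext = A_cap·L/Q = 2.269 s
t_ret = A_ann·L/Q = 1.858 s
t_cycle = t_ext + t_ret

t ≈ 4.13 s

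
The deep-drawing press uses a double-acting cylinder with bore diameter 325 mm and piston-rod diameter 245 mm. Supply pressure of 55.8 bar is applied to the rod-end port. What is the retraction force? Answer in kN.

F ≈ 200 kN

Rod-side annular area A_ann = π/4 × (325² − 245²) = 35810 mm^2
On retraction the pressure acts on the annular area (bore minus rod).
F = P × A_ann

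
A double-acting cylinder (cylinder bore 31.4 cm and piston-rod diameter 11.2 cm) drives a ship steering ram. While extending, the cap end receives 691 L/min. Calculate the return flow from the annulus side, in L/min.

Q_out ≈ 603 L/min

Cap-side area A_cap = π/4 × (31.4 cm)² = 774.4 cm^2
Rod-side annular area A_ann = π/4 × (31.4² − 11.2²) = 675.9 cm^2
Piston speed v = Q_in/A_cap; rod-end outflow Q_out = v × A_ann = Q_in × A_ann/A_cap.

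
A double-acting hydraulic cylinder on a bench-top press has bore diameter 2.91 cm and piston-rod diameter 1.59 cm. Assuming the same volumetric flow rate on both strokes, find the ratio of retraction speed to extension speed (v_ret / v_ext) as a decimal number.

Cap-side area A_cap = π/4 × (2.91 cm)² = 6.651 cm^2
Rod-side annular area A_ann = π/4 × (2.91² − 1.59²) = 4.665 cm^2
For equal Q, v ∝ 1/A, so v_ret/v_ext = A_cap/A_ann.

v_ret/v_ext ≈ 1.43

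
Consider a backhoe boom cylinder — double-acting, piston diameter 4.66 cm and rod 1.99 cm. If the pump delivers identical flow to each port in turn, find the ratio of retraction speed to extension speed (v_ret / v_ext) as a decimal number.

Cap-side area A_cap = π/4 × (4.66 cm)² = 17.06 cm^2
Rod-side annular area A_ann = π/4 × (4.66² − 1.99²) = 13.95 cm^2
For equal Q, v ∝ 1/A, so v_ret/v_ext = A_cap/A_ann.

v_ret/v_ext ≈ 1.22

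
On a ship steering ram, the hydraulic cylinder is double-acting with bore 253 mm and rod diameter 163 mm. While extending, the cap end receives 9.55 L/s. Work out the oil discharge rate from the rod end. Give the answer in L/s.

Cap-side area A_cap = π/4 × (253 mm)² = 50270 mm^2
Rod-side annular area A_ann = π/4 × (253² − 163²) = 29410 mm^2
Piston speed v = Q_in/A_cap; rod-end outflow Q_out = v × A_ann = Q_in × A_ann/A_cap.

Q_out ≈ 5.59 L/s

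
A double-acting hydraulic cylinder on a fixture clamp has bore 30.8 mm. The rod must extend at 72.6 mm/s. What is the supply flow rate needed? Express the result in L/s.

Q ≈ 0.0541 L/s

Cap-side area A_cap = π/4 × (30.8 mm)² = 745.1 mm^2
Q = A × v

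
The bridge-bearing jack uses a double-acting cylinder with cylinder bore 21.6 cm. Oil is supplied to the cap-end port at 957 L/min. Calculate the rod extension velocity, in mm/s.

Cap-side area A_cap = π/4 × (21.6 cm)² = 366.4 cm^2
v = Q / A

v ≈ 435 mm/s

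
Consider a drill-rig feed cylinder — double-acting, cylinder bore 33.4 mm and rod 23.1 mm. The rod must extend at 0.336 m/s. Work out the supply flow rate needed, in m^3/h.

Cap-side area A_cap = π/4 × (33.4 mm)² = 876.2 mm^2
Q = A × v

Q ≈ 1.06 m^3/h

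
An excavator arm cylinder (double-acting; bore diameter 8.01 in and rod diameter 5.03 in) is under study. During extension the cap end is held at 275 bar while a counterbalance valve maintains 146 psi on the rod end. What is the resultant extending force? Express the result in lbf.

F ≈ 1.97e5 lbf

Cap-side area A_cap = π/4 × (8.01 in)² = 50.39 in^2
Rod-side annular area A_ann = π/4 × (8.01² − 5.03²) = 30.52 in^2
Net thrust = P_cap·A_cap − P_rod·A_ann = 2.010e5 lbf − 4456 lbf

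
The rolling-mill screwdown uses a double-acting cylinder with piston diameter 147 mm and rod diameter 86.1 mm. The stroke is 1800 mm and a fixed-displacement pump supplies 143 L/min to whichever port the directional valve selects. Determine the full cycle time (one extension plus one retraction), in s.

t ≈ 21.2 s

Cap-side area A_cap = π/4 × (147 mm)² = 16970 mm^2
Rod-side annular area A_ann = π/4 × (147² − 86.1²) = 11150 mm^2
t_ext = A_cap·L/Q = 12.82 s
t_ret = A_ann·L/Q = 8.420 s
t_cycle = t_ext + t_ret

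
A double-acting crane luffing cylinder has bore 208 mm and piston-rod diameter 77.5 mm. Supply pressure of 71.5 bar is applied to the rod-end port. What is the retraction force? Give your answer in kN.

Rod-side annular area A_ann = π/4 × (208² − 77.5²) = 29260 mm^2
On retraction the pressure acts on the annular area (bore minus rod).
F = P × A_ann

F ≈ 209 kN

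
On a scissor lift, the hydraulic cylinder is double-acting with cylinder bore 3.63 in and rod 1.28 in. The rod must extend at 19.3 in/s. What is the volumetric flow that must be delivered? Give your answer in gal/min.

Cap-side area A_cap = π/4 × (3.63 in)² = 10.35 in^2
Q = A × v

Q ≈ 51.9 gal/min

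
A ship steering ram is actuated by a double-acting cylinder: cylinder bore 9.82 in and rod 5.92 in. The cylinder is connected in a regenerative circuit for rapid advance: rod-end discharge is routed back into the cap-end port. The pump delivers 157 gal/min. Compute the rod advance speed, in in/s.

In regeneration the rod-end outflow joins the pump flow into the cap end, so the net volume the pump must supply per unit advance equals the rod cross-section area.
Rod cross-section A_rod = π/4 × (5.92 in)² = 27.53 in^2
v = Q_pump / A_rod

v ≈ 22.0 in/s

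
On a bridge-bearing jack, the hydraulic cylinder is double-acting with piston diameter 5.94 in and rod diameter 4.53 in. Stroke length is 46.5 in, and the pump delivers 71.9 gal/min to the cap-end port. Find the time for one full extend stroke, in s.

t ≈ 4.66 s

Cap-side area A_cap = π/4 × (5.94 in)² = 27.71 in^2
Swept volume V = A × L; t = V / Q = A·L / Q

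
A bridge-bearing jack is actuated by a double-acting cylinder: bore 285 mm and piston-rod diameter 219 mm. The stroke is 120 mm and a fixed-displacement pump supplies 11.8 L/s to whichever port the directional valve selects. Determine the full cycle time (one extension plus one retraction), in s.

t ≈ 0.914 s

Cap-side area A_cap = π/4 × (285 mm)² = 63790 mm^2
Rod-side annular area A_ann = π/4 × (285² − 219²) = 26130 mm^2
t_ext = A_cap·L/Q = 0.6488 s
t_ret = A_ann·L/Q = 0.2657 s
t_cycle = t_ext + t_ret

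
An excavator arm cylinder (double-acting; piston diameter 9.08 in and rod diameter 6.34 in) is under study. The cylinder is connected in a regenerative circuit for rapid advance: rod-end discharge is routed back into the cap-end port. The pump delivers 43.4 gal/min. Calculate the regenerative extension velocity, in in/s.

In regeneration the rod-end outflow joins the pump flow into the cap end, so the net volume the pump must supply per unit advance equals the rod cross-section area.
Rod cross-section A_rod = π/4 × (6.34 in)² = 31.57 in^2
v = Q_pump / A_rod

v ≈ 5.29 in/s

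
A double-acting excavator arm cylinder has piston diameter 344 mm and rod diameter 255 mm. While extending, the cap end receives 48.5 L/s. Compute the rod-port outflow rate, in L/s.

Q_out ≈ 21.8 L/s

Cap-side area A_cap = π/4 × (344 mm)² = 92940 mm^2
Rod-side annular area A_ann = π/4 × (344² − 255²) = 41870 mm^2
Piston speed v = Q_in/A_cap; rod-end outflow Q_out = v × A_ann = Q_in × A_ann/A_cap.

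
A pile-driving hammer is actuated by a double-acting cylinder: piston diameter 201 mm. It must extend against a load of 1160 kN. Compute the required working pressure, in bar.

Cap-side area A_cap = π/4 × (201 mm)² = 31730 mm^2
P = F / A = 1160 kN / A

P ≈ 366 bar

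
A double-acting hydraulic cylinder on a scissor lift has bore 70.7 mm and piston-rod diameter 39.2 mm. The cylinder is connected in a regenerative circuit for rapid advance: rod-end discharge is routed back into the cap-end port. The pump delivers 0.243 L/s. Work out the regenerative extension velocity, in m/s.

v ≈ 0.201 m/s

In regeneration the rod-end outflow joins the pump flow into the cap end, so the net volume the pump must supply per unit advance equals the rod cross-section area.
Rod cross-section A_rod = π/4 × (39.2 mm)² = 1207 mm^2
v = Q_pump / A_rod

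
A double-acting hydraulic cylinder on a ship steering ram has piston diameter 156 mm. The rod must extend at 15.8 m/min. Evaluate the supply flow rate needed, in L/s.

Cap-side area A_cap = π/4 × (156 mm)² = 19110 mm^2
Q = A × v

Q ≈ 5.03 L/s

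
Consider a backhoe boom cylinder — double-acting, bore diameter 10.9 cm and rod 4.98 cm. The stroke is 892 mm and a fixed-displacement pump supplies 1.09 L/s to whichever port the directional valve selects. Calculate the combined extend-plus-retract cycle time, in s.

Cap-side area A_cap = π/4 × (10.9 cm)² = 93.31 cm^2
Rod-side annular area A_ann = π/4 × (10.9² − 4.98²) = 73.83 cm^2
t_ext = A_cap·L/Q = 7.636 s
t_ret = A_ann·L/Q = 6.042 s
t_cycle = t_ext + t_ret

t ≈ 13.7 s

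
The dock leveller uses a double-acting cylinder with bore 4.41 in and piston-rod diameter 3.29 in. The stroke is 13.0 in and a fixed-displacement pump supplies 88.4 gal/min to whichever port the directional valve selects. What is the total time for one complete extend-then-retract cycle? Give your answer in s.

t ≈ 0.842 s

Cap-side area A_cap = π/4 × (4.41 in)² = 15.27 in^2
Rod-side annular area A_ann = π/4 × (4.41² − 3.29²) = 6.773 in^2
t_ext = A_cap·L/Q = 0.5834 s
t_ret = A_ann·L/Q = 0.2587 s
t_cycle = t_ext + t_ret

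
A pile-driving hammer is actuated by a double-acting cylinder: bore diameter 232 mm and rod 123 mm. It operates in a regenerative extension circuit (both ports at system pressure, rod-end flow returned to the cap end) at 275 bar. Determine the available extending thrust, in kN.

With equal pressure on both faces, forces on the annular region cancel; the net push is pressure × rod cross-section.
Rod cross-section A_rod = π/4 × (123 mm)² = 11880 mm^2
F = P × A_rod

F ≈ 327 kN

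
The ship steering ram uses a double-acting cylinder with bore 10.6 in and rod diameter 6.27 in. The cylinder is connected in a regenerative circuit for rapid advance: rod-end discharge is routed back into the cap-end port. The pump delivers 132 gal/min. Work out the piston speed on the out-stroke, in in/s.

In regeneration the rod-end outflow joins the pump flow into the cap end, so the net volume the pump must supply per unit advance equals the rod cross-section area.
Rod cross-section A_rod = π/4 × (6.27 in)² = 30.88 in^2
v = Q_pump / A_rod

v ≈ 16.5 in/s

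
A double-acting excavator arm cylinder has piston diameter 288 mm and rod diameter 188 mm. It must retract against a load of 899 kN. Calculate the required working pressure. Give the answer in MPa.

P ≈ 24.0 MPa

Rod-side annular area A_ann = π/4 × (288² − 188²) = 37380 mm^2
Retraction: pressure acts on the annular area.
P = F / A = 899 kN / A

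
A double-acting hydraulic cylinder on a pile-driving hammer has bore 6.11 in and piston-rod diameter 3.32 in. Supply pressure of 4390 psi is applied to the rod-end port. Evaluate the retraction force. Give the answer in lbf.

Rod-side annular area A_ann = π/4 × (6.11² − 3.32²) = 20.66 in^2
On retraction the pressure acts on the annular area (bore minus rod).
F = P × A_ann

F ≈ 90700 lbf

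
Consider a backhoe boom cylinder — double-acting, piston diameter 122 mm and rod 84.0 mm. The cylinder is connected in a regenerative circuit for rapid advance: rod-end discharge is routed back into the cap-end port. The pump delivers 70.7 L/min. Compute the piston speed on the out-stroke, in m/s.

v ≈ 0.213 m/s

In regeneration the rod-end outflow joins the pump flow into the cap end, so the net volume the pump must supply per unit advance equals the rod cross-section area.
Rod cross-section A_rod = π/4 × (84.0 mm)² = 5542 mm^2
v = Q_pump / A_rod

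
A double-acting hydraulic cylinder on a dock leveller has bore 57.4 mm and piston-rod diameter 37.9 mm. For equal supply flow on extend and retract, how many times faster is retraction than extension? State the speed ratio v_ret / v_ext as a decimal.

v_ret/v_ext ≈ 1.77

Cap-side area A_cap = π/4 × (57.4 mm)² = 2588 mm^2
Rod-side annular area A_ann = π/4 × (57.4² − 37.9²) = 1460 mm^2
For equal Q, v ∝ 1/A, so v_ret/v_ext = A_cap/A_ann.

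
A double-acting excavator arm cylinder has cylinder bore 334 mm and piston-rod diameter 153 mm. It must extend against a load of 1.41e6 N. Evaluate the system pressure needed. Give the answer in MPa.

Cap-side area A_cap = π/4 × (334 mm)² = 87620 mm^2
P = F / A = 1.41e6 N / A

P ≈ 16.1 MPa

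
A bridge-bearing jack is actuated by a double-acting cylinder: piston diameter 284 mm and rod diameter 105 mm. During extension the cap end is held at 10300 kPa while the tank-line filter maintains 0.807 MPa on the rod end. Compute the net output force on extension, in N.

F ≈ 6.08e5 N

Cap-side area A_cap = π/4 × (284 mm)² = 63350 mm^2
Rod-side annular area A_ann = π/4 × (284² − 105²) = 54690 mm^2
Net thrust = P_cap·A_cap − P_rod·A_ann = 6.525e5 N − 44130 N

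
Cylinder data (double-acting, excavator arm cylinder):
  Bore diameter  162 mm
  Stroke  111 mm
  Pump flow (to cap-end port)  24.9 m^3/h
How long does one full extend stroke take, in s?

t ≈ 0.331 s

Cap-side area A_cap = π/4 × (162 mm)² = 20610 mm^2
Swept volume V = A × L; t = V / Q = A·L / Q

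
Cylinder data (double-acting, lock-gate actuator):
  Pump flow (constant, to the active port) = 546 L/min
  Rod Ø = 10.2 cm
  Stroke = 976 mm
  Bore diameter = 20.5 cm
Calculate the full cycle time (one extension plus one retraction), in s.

t ≈ 6.20 s

Cap-side area A_cap = π/4 × (20.5 cm)² = 330.1 cm^2
Rod-side annular area A_ann = π/4 × (20.5² − 10.2²) = 248.4 cm^2
t_ext = A_cap·L/Q = 3.540 s
t_ret = A_ann·L/Q = 2.664 s
t_cycle = t_ext + t_ret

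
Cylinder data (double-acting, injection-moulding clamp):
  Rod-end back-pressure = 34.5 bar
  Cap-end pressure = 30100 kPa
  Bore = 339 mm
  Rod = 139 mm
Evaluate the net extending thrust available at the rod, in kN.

F ≈ 2460 kN

Cap-side area A_cap = π/4 × (339 mm)² = 90260 mm^2
Rod-side annular area A_ann = π/4 × (339² − 139²) = 75080 mm^2
Net thrust = P_cap·A_cap − P_rod·A_ann = 2717 kN − 259.0 kN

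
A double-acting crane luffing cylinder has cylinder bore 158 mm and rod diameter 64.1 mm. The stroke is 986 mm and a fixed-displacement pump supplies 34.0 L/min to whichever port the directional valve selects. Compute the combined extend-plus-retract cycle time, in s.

Cap-side area A_cap = π/4 × (158 mm)² = 19610 mm^2
Rod-side annular area A_ann = π/4 × (158² − 64.1²) = 16380 mm^2
t_ext = A_cap·L/Q = 34.12 s
t_ret = A_ann·L/Q = 28.50 s
t_cycle = t_ext + t_ret

t ≈ 62.6 s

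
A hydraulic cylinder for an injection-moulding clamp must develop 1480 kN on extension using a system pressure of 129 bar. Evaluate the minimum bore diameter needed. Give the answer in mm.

Extension force acts on the full piston face: F = P × (π/4)D².
D = √(4F / (πP)) = √(4 × 1480 kN / (π × 129 bar))

D ≈ 382 mm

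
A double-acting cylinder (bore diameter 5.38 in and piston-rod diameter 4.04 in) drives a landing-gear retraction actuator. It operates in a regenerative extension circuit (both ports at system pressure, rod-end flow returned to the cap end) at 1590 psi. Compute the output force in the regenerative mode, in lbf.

F ≈ 20400 lbf

With equal pressure on both faces, forces on the annular region cancel; the net push is pressure × rod cross-section.
Rod cross-section A_rod = π/4 × (4.04 in)² = 12.82 in^2
F = P × A_rod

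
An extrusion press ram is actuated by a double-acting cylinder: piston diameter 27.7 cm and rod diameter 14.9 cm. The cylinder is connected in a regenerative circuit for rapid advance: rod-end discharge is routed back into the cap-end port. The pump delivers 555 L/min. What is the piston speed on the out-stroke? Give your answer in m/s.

In regeneration the rod-end outflow joins the pump flow into the cap end, so the net volume the pump must supply per unit advance equals the rod cross-section area.
Rod cross-section A_rod = π/4 × (14.9 cm)² = 174.4 cm^2
v = Q_pump / A_rod

v ≈ 0.530 m/s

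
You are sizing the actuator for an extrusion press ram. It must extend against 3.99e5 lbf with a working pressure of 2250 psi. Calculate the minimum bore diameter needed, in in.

Extension force acts on the full piston face: F = P × (π/4)D².
D = √(4F / (πP)) = √(4 × 3.99e5 lbf / (π × 2250 psi))

D ≈ 15.0 in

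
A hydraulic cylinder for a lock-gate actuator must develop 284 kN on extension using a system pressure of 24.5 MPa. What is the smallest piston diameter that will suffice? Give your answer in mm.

D ≈ 121 mm

Extension force acts on the full piston face: F = P × (π/4)D².
D = √(4F / (πP)) = √(4 × 284 kN / (π × 24.5 MPa))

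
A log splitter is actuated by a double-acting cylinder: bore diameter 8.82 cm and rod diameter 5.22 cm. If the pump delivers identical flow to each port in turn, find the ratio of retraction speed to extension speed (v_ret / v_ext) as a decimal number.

Cap-side area A_cap = π/4 × (8.82 cm)² = 61.10 cm^2
Rod-side annular area A_ann = π/4 × (8.82² − 5.22²) = 39.70 cm^2
For equal Q, v ∝ 1/A, so v_ret/v_ext = A_cap/A_ann.

v_ret/v_ext ≈ 1.54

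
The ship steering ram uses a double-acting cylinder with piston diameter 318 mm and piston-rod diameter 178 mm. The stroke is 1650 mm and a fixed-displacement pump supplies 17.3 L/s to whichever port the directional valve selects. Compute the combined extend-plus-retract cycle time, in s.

Cap-side area A_cap = π/4 × (318 mm)² = 79420 mm^2
Rod-side annular area A_ann = π/4 × (318² − 178²) = 54540 mm^2
t_ext = A_cap·L/Q = 7.575 s
t_ret = A_ann·L/Q = 5.202 s
t_cycle = t_ext + t_ret

t ≈ 12.8 s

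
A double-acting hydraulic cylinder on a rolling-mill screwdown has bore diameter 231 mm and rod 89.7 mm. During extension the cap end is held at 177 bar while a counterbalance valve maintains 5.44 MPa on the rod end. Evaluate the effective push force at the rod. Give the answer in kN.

F ≈ 548 kN

Cap-side area A_cap = π/4 × (231 mm)² = 41910 mm^2
Rod-side annular area A_ann = π/4 × (231² − 89.7²) = 35590 mm^2
Net thrust = P_cap·A_cap − P_rod·A_ann = 741.8 kN − 193.6 kN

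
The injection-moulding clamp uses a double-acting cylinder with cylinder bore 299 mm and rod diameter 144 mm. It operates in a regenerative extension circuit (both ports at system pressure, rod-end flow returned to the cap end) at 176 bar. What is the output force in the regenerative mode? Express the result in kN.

With equal pressure on both faces, forces on the annular region cancel; the net push is pressure × rod cross-section.
Rod cross-section A_rod = π/4 × (144 mm)² = 16290 mm^2
F = P × A_rod

F ≈ 287 kN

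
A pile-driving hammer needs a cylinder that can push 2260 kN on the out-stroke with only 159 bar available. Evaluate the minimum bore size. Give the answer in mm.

Extension force acts on the full piston face: F = P × (π/4)D².
D = √(4F / (πP)) = √(4 × 2260 kN / (π × 159 bar))

D ≈ 425 mm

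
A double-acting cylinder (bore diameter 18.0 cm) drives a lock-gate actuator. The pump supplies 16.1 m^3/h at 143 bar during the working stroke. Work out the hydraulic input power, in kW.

W ≈ 64.0 kW

Hydraulic power = P × Q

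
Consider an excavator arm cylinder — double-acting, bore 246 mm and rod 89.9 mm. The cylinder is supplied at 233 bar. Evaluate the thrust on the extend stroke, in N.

F ≈ 1.11e6 N

Cap-side area A_cap = π/4 × (246 mm)² = 47530 mm^2
F = P × A_cap = 233 bar × A_cap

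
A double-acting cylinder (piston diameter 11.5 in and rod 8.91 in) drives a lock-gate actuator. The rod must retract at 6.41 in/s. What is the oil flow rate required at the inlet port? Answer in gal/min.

Rod-side annular area A_ann = π/4 × (11.5² − 8.91²) = 41.52 in^2
Q = A × v

Q ≈ 69.1 gal/min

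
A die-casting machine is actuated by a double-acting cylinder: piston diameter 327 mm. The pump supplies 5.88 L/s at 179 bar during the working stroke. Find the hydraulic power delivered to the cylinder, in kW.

Hydraulic power = P × Q

W ≈ 105 kW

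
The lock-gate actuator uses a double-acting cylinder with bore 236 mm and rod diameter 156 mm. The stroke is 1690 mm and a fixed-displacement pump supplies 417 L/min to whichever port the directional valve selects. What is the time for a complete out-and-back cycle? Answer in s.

Cap-side area A_cap = π/4 × (236 mm)² = 43740 mm^2
Rod-side annular area A_ann = π/4 × (236² − 156²) = 24630 mm^2
t_ext = A_cap·L/Q = 10.64 s
t_ret = A_ann·L/Q = 5.989 s
t_cycle = t_ext + t_ret

t ≈ 16.6 s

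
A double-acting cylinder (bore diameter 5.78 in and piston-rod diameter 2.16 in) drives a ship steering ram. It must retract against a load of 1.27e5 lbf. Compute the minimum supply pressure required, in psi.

Rod-side annular area A_ann = π/4 × (5.78² − 2.16²) = 22.57 in^2
Retraction: pressure acts on the annular area.
P = F / A = 1.27e5 lbf / A

P ≈ 5630 psi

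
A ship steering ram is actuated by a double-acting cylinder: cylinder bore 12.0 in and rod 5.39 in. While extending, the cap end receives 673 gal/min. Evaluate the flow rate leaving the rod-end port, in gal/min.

Cap-side area A_cap = π/4 × (12.0 in)² = 113.1 in^2
Rod-side annular area A_ann = π/4 × (12.0² − 5.39²) = 90.28 in^2
Piston speed v = Q_in/A_cap; rod-end outflow Q_out = v × A_ann = Q_in × A_ann/A_cap.

Q_out ≈ 537 gal/min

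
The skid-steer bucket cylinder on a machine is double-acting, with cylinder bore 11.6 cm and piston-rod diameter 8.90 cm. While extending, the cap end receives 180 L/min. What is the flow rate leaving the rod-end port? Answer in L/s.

Cap-side area A_cap = π/4 × (11.6 cm)² = 105.7 cm^2
Rod-side annular area A_ann = π/4 × (11.6² − 8.90²) = 43.47 cm^2
Piston speed v = Q_in/A_cap; rod-end outflow Q_out = v × A_ann = Q_in × A_ann/A_cap.

Q_out ≈ 1.23 L/s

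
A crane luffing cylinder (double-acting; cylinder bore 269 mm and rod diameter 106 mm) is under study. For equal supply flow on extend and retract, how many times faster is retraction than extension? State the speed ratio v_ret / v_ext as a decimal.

Cap-side area A_cap = π/4 × (269 mm)² = 56830 mm^2
Rod-side annular area A_ann = π/4 × (269² − 106²) = 48010 mm^2
For equal Q, v ∝ 1/A, so v_ret/v_ext = A_cap/A_ann.

v_ret/v_ext ≈ 1.18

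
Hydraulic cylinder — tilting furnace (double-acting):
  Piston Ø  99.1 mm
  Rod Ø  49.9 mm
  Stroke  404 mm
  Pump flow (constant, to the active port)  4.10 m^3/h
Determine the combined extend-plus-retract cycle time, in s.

t ≈ 4.78 s

Cap-side area A_cap = π/4 × (99.1 mm)² = 7713 mm^2
Rod-side annular area A_ann = π/4 × (99.1² − 49.9²) = 5758 mm^2
t_ext = A_cap·L/Q = 2.736 s
t_ret = A_ann·L/Q = 2.042 s
t_cycle = t_ext + t_ret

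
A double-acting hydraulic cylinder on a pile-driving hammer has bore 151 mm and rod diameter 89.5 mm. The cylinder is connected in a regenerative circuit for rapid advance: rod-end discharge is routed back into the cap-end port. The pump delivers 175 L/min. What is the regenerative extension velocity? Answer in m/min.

In regeneration the rod-end outflow joins the pump flow into the cap end, so the net volume the pump must supply per unit advance equals the rod cross-section area.
Rod cross-section A_rod = π/4 × (89.5 mm)² = 6291 mm^2
v = Q_pump / A_rod

v ≈ 27.8 m/min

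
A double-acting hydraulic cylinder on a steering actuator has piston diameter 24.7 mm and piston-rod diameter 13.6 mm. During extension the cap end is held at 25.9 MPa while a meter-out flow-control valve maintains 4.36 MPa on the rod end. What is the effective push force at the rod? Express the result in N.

Cap-side area A_cap = π/4 × (24.7 mm)² = 479.2 mm^2
Rod-side annular area A_ann = π/4 × (24.7² − 13.6²) = 333.9 mm^2
Net thrust = P_cap·A_cap − P_rod·A_ann = 12410 N − 1456 N

F ≈ 11000 N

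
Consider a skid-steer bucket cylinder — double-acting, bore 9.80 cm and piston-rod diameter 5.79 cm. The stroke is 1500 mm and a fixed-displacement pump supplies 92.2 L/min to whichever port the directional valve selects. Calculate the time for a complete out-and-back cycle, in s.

t ≈ 12.2 s

Cap-side area A_cap = π/4 × (9.80 cm)² = 75.43 cm^2
Rod-side annular area A_ann = π/4 × (9.80² − 5.79²) = 49.10 cm^2
t_ext = A_cap·L/Q = 7.363 s
t_ret = A_ann·L/Q = 4.793 s
t_cycle = t_ext + t_ret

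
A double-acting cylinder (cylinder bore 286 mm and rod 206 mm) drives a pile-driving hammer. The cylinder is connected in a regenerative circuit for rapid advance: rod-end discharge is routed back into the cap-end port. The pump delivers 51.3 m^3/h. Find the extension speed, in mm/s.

v ≈ 428 mm/s

In regeneration the rod-end outflow joins the pump flow into the cap end, so the net volume the pump must supply per unit advance equals the rod cross-section area.
Rod cross-section A_rod = π/4 × (206 mm)² = 33330 mm^2
v = Q_pump / A_rod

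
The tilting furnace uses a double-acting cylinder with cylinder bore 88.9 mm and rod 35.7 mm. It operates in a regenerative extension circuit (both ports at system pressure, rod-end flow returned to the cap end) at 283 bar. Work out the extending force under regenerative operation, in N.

With equal pressure on both faces, forces on the annular region cancel; the net push is pressure × rod cross-section.
Rod cross-section A_rod = π/4 × (35.7 mm)² = 1001 mm^2
F = P × A_rod

F ≈ 28300 N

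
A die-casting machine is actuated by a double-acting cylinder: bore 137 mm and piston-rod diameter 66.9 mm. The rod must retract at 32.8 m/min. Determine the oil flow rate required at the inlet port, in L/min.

Rod-side annular area A_ann = π/4 × (137² − 66.9²) = 11230 mm^2
Q = A × v

Q ≈ 368 L/min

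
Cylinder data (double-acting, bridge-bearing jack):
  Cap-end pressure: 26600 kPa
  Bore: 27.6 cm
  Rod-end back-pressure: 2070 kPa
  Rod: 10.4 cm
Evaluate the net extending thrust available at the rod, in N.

Cap-side area A_cap = π/4 × (27.6 cm)² = 598.3 cm^2
Rod-side annular area A_ann = π/4 × (27.6² − 10.4²) = 513.3 cm^2
Net thrust = P_cap·A_cap − P_rod·A_ann = 1.591e6 N − 1.063e5 N

F ≈ 1.49e6 N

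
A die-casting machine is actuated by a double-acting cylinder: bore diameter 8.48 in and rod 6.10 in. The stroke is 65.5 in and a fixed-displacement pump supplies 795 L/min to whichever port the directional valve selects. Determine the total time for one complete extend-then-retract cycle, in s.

t ≈ 6.78 s

Cap-side area A_cap = π/4 × (8.48 in)² = 56.48 in^2
Rod-side annular area A_ann = π/4 × (8.48² − 6.10²) = 27.25 in^2
t_ext = A_cap·L/Q = 4.575 s
t_ret = A_ann·L/Q = 2.208 s
t_cycle = t_ext + t_ret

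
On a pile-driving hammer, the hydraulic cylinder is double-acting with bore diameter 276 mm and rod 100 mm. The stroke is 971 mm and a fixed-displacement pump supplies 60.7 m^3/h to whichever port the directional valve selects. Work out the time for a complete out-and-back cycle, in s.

t ≈ 6.44 s

Cap-side area A_cap = π/4 × (276 mm)² = 59830 mm^2
Rod-side annular area A_ann = π/4 × (276² − 100²) = 51970 mm^2
t_ext = A_cap·L/Q = 3.445 s
t_ret = A_ann·L/Q = 2.993 s
t_cycle = t_ext + t_ret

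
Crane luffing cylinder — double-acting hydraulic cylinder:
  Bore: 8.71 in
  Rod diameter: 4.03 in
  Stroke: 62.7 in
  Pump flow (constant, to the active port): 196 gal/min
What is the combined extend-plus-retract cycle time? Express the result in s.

t ≈ 8.84 s

Cap-side area A_cap = π/4 × (8.71 in)² = 59.58 in^2
Rod-side annular area A_ann = π/4 × (8.71² − 4.03²) = 46.83 in^2
t_ext = A_cap·L/Q = 4.951 s
t_ret = A_ann·L/Q = 3.891 s
t_cycle = t_ext + t_ret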